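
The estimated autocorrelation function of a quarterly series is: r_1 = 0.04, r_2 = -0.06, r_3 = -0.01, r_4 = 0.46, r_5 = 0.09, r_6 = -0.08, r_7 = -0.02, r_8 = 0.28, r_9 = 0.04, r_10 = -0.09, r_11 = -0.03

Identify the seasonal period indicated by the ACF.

4

The largest autocorrelation is r_4 = 0.46, with a weaker echo at lag 8 (0.28); the remaining lags stay at or below 0.09.
The dominant spike at lag 4 indicates a seasonal period of 4.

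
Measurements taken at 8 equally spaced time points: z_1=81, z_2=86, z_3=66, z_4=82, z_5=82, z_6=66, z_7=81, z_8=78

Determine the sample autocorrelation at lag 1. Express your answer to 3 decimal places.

Mean z̄ = (81 + 86 + 66 + 82 + 82 + 66 + 81 + 78)/8 = 77.7500
Σ(z_t−z̄)(z_{t+1}−z̄) = (26.8125) + (-96.9375) + (-49.9375) + (18.0625) + (-49.9375) + (-38.1875) + (0.8125) = -189.3125
Denominator Σ(z_t−z̄)² = 401.5000
r_1 = -189.3125 / 401.5000 = -0.472

-0.472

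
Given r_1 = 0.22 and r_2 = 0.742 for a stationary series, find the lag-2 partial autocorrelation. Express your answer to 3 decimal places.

φ_{22} = (r_2 − r_1²) / (1 − r_1²)
r_1² = (0.22)² = 0.0484
Numerator = 0.742 − 0.0484 = 0.6936; denominator = 1 − 0.0484 = 0.9516
φ_{22} = 0.6936 / 0.9516 = 0.729

0.729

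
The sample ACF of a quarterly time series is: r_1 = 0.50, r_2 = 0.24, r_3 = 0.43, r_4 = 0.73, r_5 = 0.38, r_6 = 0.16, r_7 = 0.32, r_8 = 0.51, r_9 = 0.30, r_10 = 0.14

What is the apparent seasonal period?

4

The largest autocorrelation is r_4 = 0.73, with a weaker echo at lag 8 (0.51); the remaining lags stay at or below 0.50. The elevated value at lag 1 (0.50), dropping to 0.24 at lag 2, reflects decaying short-term dependence rather than seasonality.
The dominant spike at lag 4 indicates a seasonal period of 4.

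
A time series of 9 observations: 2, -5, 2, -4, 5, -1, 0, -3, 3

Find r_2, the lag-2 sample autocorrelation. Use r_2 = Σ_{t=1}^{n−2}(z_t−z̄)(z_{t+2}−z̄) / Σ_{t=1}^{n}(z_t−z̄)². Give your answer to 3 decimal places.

Mean z̄ = (2 − 5 + 2 − 4 + 5 − 1 + 0 − 3 + 3)/9 = -0.1111
Numerator Σ_{t=1}^{7}(z_t−z̄)(z_{t+2}−z̄) = 41.1975
Denominator Σ(z_t−z̄)² = 92.8889
r_2 = 41.1975 / 92.8889 = 0.444

0.444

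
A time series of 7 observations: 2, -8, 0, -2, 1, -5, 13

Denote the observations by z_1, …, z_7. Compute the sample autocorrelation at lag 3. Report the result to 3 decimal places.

-0.142

Mean z̄ = (2 − 8 + 0 − 2 + 1 − 5 + 13)/7 = 0.1429
Deviations from mean: 1.8571, -8.1429, -0.1429, -2.1429, 0.8571, -5.1429, 12.8571
Numerator Σ_{t=1}^{4}(z_t−z̄)(z_{t+3}−z̄) = -37.7755
Denominator Σ(z_t−z̄)² = 266.8571
r_3 = -37.7755 / 266.8571 = -0.142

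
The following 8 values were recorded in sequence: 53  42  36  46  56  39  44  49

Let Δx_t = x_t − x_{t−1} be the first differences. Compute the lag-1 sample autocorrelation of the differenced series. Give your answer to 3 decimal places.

First differences Δx: -11, -6, 10, 10, -17, 5, 5
Mean of differences = -0.5714
Numerator Σ(Δx_t−Δx̄)(Δx_{t+1}−Δx̄) = -123.1837
Denominator Σ(Δx_t−Δx̄)² = 693.7143
r_1(Δx) = -123.1837 / 693.7143 = -0.178

-0.178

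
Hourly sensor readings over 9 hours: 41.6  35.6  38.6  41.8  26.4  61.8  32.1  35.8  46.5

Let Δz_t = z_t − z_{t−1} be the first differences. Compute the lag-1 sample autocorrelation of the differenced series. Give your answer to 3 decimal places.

First differences Δz: -6.0, 3.0, 3.2, -15.4, 35.4, -29.7, 3.7, 10.7
Mean of differences = 0.6125
Numerator Σ(Δz_t−Δz̄)(Δz_{t+1}−Δz̄) = -1725.0177
Denominator Σ(Δz_t−Δz̄)² = 2552.8288
r_1(Δz) = -1725.0177 / 2552.8288 = -0.676

-0.676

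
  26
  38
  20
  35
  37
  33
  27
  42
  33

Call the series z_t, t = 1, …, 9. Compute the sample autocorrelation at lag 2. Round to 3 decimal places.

0.041

Mean z̄ = (26 + 38 + 20 + 35 + 37 + 33 + 27 + 42 + 33)/9 = 32.3333
Σ(z_t−z̄)(z_{t+2}−z̄) = (78.1111) + (15.1111) + (-57.5556) + (1.7778) + (-24.8889) + (6.4444) + (-3.5556) = 15.4444
Denominator Σ(z_t−z̄)² = 376.0000
r_2 = 15.4444 / 376.0000 = 0.041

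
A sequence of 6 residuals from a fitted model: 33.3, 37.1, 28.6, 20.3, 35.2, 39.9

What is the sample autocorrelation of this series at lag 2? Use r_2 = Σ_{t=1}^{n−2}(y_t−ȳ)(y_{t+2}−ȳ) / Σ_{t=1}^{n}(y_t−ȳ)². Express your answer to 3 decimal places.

Mean ȳ = (33.3 + 37.1 + 28.6 + 20.3 + 35.2 + 39.9)/6 = 32.4000
Σ(y_t−ȳ)(y_{t+2}−ȳ) = (-3.4200) + (-56.8700) + (-10.6400) + (-90.7500) = -161.6800
Denominator Σ(y_t−ȳ)² = 247.8400
r_2 = -161.6800 / 247.8400 = -0.652

-0.652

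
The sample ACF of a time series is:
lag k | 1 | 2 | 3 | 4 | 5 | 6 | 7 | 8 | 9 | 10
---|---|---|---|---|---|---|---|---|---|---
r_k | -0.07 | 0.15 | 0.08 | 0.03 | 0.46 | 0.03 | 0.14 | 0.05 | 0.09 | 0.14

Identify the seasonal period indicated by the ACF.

5

The largest autocorrelation is r_5 = 0.46; the remaining lags stay at or below 0.15.
The dominant spike at lag 5 indicates a seasonal period of 5.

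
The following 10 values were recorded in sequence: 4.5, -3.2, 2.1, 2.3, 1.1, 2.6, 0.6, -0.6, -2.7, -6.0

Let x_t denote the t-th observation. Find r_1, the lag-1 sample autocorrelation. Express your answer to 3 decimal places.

0.086

Mean x̄ = (4.5 − 3.2 + 2.1 + 2.3 + 1.1 + 2.6 + 0.6 − 0.6 − 2.7 − 6.0)/10 = 0.0700
Numerator Σ_{t=1}^{9}(x_t−x̄)(x_{t+1}−x̄) = 7.9611
Denominator Σ(x_t−x̄)² = 92.1210
r_1 = 7.9611 / 92.1210 = 0.086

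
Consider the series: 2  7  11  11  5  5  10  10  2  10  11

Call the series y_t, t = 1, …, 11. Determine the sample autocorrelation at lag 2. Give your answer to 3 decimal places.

-0.607

Mean ȳ = (2 + 7 + 11 + 11 + 5 + 5 + 10 + 10 + 2 + 10 + 11)/11 = 7.6364
Numerator Σ_{t=1}^{9}(y_t−ȳ)(y_{t+2}−ȳ) = -77.9917
Denominator Σ(y_t−ȳ)² = 128.5455
r_2 = -77.9917 / 128.5455 = -0.607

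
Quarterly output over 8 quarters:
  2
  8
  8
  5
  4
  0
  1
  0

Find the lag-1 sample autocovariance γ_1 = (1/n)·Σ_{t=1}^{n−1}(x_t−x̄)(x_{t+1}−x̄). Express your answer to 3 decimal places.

4.594

Mean x̄ = (2 + 8 + 8 + 5 + 4 + 0 + 1 + 0)/8 = 3.5000
Σ_{t=1}^{7}(x_t−x̄)(x_{t+1}−x̄) = 36.7500
γ_1 = 36.7500 / 8 = 4.594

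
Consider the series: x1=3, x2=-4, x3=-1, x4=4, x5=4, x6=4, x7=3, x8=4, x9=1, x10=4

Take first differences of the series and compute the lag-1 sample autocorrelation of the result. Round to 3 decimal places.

-0.190

First differences Δx: -7, 3, 5, 0, 0, -1, 1, -3, 3
Mean of differences = 0.1111
Numerator Σ(Δx_t−Δx̄)(Δx_{t+1}−Δx̄) = -19.5679
Denominator Σ(Δx_t−Δx̄)² = 102.8889
r_1(Δx) = -19.5679 / 102.8889 = -0.190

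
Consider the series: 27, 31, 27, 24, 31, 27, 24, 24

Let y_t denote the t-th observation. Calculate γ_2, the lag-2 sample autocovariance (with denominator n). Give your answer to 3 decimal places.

Mean ȳ = (27 + 31 + 27 + 24 + 31 + 27 + 24 + 24)/8 = 26.8750
Σ_{t=1}^{6}(y_t−ȳ)(y_{t+2}−ȳ) = -23.9063
γ_2 = -23.9063 / 8 = -2.988

-2.988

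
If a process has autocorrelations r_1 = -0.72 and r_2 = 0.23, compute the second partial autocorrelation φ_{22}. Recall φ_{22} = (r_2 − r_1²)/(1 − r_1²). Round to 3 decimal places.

φ_{22} = (r_2 − r_1²) / (1 − r_1²)
r_1² = (-0.72)² = 0.5184
Numerator = 0.23 − 0.5184 = -0.2884; denominator = 1 − 0.5184 = 0.4816
φ_{22} = -0.2884 / 0.4816 = -0.599

-0.599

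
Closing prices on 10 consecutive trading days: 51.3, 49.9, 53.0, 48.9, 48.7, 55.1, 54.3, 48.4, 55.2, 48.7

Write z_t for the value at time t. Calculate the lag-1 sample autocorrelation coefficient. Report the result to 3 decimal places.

Mean z̄ = (51.3 + 49.9 + 53.0 + 48.9 + 48.7 + 55.1 + 54.3 + 48.4 + 55.2 + 48.7)/10 = 51.3500
Numerator Σ_{t=1}^{9}(z_t−z̄)(z_{t+1}−z̄) = -29.0075
Denominator Σ(z_t−z̄)² = 71.1650
r_1 = -29.0075 / 71.1650 = -0.408

-0.408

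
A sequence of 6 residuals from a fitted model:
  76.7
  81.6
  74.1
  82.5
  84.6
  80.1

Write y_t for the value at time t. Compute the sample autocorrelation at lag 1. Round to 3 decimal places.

Mean ȳ = (76.7 + 81.6 + 74.1 + 82.5 + 84.6 + 80.1)/6 = 79.9333
Deviations from mean: -3.2333, 1.6667, -5.8333, 2.5667, 4.6667, 0.1667
Σ(y_t−ȳ)(y_{t+1}−ȳ) = (-5.3889) + (-9.7222) + (-14.9722) + (11.9778) + (0.7778) = -17.3278
Denominator Σ(y_t−ȳ)² = 75.6533
r_1 = -17.3278 / 75.6533 = -0.229

-0.229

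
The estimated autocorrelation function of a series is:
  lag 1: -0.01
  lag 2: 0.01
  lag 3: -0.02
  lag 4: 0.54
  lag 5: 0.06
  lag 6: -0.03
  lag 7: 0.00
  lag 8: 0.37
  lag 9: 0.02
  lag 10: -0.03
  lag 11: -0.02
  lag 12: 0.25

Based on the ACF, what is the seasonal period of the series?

4

The largest autocorrelation is r_4 = 0.54, with weaker echoes at lags 8 (0.37) and 12 (0.25); the remaining lags stay at or below 0.06.
The dominant spike at lag 4 indicates a seasonal period of 4.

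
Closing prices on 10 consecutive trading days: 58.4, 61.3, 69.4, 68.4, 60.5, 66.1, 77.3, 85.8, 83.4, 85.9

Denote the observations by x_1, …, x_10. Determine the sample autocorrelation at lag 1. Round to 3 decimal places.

Mean x̄ = (58.4 + 61.3 + 69.4 + 68.4 + 60.5 + 66.1 + 77.3 + 85.8 + 83.4 + 85.9)/10 = 71.6500
Numerator Σ_{t=1}^{9}(x_t−x̄)(x_{t+1}−x̄) = 648.1475
Denominator Σ(x_t−x̄)² = 1026.7050
r_1 = 648.1475 / 1026.7050 = 0.631

0.631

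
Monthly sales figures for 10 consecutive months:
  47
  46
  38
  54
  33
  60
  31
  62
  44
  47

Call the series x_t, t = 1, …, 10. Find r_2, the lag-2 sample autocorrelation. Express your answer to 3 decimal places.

Mean x̄ = (47 + 46 + 38 + 54 + 33 + 60 + 31 + 62 + 44 + 47)/10 = 46.2000
Numerator Σ_{t=1}^{8}(x_t−x̄)(x_{t+2}−x̄) = 672.5200
Denominator Σ(x_t−x̄)² = 979.6000
r_2 = 672.5200 / 979.6000 = 0.687

0.687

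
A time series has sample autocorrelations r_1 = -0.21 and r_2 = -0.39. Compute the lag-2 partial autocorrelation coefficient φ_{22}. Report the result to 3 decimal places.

-0.454

φ_{22} = (r_2 − r_1²) / (1 − r_1²)
r_1² = (-0.21)² = 0.0441
Numerator = -0.39 − 0.0441 = -0.4341; denominator = 1 − 0.0441 = 0.9559
φ_{22} = -0.4341 / 0.9559 = -0.454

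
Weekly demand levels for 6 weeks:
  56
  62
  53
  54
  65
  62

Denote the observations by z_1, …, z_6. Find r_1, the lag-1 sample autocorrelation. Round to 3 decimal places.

-0.079

Mean z̄ = (56 + 62 + 53 + 54 + 65 + 62)/6 = 58.6667
Deviations from mean: -2.6667, 3.3333, -5.6667, -4.6667, 6.3333, 3.3333
Σ(z_t−z̄)(z_{t+1}−z̄) = (-8.8889) + (-18.8889) + (26.4444) + (-29.5556) + (21.1111) = -9.7778
Denominator Σ(z_t−z̄)² = 123.3333
r_1 = -9.7778 / 123.3333 = -0.079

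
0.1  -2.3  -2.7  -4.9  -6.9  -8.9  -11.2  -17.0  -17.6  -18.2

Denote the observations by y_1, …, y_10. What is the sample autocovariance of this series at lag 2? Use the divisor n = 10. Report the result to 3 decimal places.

Mean ȳ = (0.1 − 2.3 − 2.7 − 4.9 − 6.9 − 8.9 − 11.2 − 17.0 − 17.6 − 18.2)/10 = -8.9600
Σ_{t=1}^{8}(y_t−ȳ)(y_{t+2}−ȳ) = 185.4408
γ_2 = 185.4408 / 10 = 18.544

18.544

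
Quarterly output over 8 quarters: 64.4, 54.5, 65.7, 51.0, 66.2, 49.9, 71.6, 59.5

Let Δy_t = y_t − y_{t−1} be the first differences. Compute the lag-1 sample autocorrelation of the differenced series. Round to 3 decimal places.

First differences Δy: -9.9, 11.2, -14.7, 15.2, -16.3, 21.7, -12.1
Mean of differences = -0.7000
Numerator Σ(Δy_t−Δȳ)(Δy_{t+1}−Δȳ) = -1351.5200
Denominator Σ(Δy_t−Δȳ)² = 1550.1400
r_1(Δy) = -1351.5200 / 1550.1400 = -0.872

-0.872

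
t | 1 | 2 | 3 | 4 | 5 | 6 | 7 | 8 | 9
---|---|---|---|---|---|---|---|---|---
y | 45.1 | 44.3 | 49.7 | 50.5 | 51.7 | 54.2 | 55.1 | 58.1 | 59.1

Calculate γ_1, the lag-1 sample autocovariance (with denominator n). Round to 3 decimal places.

15.901

Mean ȳ = (45.1 + 44.3 + 49.7 + 50.5 + 51.7 + 54.2 + 55.1 + 58.1 + 59.1)/9 = 51.9778
Σ_{t=1}^{8}(y_t−ȳ)(y_{t+1}−ȳ) = 143.1106
γ_1 = 143.1106 / 9 = 15.901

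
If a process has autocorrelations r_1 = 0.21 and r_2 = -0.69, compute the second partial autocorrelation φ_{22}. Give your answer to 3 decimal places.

φ_{22} = (r_2 − r_1²) / (1 − r_1²)
r_1² = (0.21)² = 0.0441
Numerator = -0.69 − 0.0441 = -0.7341; denominator = 1 − 0.0441 = 0.9559
φ_{22} = -0.7341 / 0.9559 = -0.768

-0.768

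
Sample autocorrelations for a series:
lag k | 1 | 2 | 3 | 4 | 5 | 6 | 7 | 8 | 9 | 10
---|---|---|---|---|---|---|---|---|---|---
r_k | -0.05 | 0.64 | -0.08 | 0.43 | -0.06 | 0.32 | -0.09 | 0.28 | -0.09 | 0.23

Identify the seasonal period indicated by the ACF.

The largest autocorrelation is r_2 = 0.64, with weaker echoes at lags 4 (0.43), 6 (0.32), 8 (0.28) and 10 (0.23); the remaining lags stay at or below -0.05.
The dominant spike at lag 2 indicates a seasonal period of 2.

2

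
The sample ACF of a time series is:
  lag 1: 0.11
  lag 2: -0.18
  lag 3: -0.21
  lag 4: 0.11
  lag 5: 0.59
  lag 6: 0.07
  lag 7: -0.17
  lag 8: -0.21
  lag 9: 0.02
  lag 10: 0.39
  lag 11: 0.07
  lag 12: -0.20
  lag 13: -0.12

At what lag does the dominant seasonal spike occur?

5

The largest autocorrelation is r_5 = 0.59, with a weaker echo at lag 10 (0.39); the remaining lags stay at or below 0.11.
The dominant spike at lag 5 indicates a seasonal period of 5.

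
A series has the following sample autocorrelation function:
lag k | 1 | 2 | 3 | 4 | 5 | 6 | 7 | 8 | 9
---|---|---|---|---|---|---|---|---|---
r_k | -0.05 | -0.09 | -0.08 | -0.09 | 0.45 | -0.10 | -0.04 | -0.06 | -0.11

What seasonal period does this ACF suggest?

5

The largest autocorrelation is r_5 = 0.45; the remaining lags stay at or below -0.04.
The dominant spike at lag 5 indicates a seasonal period of 5.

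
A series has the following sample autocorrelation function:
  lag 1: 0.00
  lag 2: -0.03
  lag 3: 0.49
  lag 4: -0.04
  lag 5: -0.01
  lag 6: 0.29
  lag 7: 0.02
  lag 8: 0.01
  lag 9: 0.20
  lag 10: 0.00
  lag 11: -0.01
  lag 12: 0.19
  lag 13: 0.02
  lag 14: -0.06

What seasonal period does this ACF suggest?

The largest autocorrelation is r_3 = 0.49, with weaker echoes at lags 6 (0.29), 9 (0.20) and 12 (0.19); the remaining lags stay at or below 0.02.
The dominant spike at lag 3 indicates a seasonal period of 3.

3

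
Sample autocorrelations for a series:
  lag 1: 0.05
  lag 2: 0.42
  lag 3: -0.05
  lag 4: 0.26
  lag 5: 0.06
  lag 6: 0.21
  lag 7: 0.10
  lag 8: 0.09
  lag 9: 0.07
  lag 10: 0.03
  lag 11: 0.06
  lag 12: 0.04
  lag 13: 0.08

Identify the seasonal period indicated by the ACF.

The largest autocorrelation is r_2 = 0.42, with weaker echoes at lags 4 (0.26) and 6 (0.21); the remaining lags stay at or below 0.10.
The dominant spike at lag 2 indicates a seasonal period of 2.

2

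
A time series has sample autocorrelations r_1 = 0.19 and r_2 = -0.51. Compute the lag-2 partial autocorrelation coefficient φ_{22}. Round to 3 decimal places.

-0.567

φ_{22} = (r_2 − r_1²) / (1 − r_1²)
r_1² = (0.19)² = 0.0361
Numerator = -0.51 − 0.0361 = -0.5461; denominator = 1 − 0.0361 = 0.9639
φ_{22} = -0.5461 / 0.9639 = -0.567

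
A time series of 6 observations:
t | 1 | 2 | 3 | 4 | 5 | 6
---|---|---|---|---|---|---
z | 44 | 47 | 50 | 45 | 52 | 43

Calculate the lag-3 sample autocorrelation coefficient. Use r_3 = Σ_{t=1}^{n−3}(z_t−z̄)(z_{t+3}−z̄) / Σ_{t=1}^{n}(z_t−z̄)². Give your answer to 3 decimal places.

Mean z̄ = (44 + 47 + 50 + 45 + 52 + 43)/6 = 46.8333
Deviations from mean: -2.8333, 0.1667, 3.1667, -1.8333, 5.1667, -3.8333
Numerator Σ_{t=1}^{3}(z_t−z̄)(z_{t+3}−z̄) = -6.0833
Denominator Σ(z_t−z̄)² = 62.8333
r_3 = -6.0833 / 62.8333 = -0.097

-0.097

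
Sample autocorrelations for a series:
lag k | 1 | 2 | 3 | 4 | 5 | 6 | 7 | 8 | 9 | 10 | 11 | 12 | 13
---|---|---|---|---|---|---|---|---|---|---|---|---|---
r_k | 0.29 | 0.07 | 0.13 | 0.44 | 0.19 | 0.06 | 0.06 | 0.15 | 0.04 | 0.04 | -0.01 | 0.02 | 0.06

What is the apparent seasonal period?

4

The largest autocorrelation is r_4 = 0.44; the remaining lags stay at or below 0.29. The elevated value at lag 1 (0.29), dropping to 0.07 at lag 2, reflects decaying short-term dependence rather than seasonality.
The dominant spike at lag 4 indicates a seasonal period of 4.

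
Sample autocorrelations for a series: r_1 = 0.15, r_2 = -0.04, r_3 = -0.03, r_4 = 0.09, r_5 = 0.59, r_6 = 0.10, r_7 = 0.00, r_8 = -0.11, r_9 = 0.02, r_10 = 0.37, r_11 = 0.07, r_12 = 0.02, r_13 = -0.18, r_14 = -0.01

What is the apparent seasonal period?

The largest autocorrelation is r_5 = 0.59, with a weaker echo at lag 10 (0.37); the remaining lags stay at or below 0.15.
The dominant spike at lag 5 indicates a seasonal period of 5.

5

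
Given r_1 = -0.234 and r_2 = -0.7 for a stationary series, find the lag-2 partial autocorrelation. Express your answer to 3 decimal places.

φ_{22} = (r_2 − r_1²) / (1 − r_1²)
r_1² = (-0.234)² = 0.054756
Numerator = -0.7 − 0.0548 = -0.7548; denominator = 1 − 0.0548 = 0.9452
φ_{22} = -0.7548 / 0.9452 = -0.798

-0.798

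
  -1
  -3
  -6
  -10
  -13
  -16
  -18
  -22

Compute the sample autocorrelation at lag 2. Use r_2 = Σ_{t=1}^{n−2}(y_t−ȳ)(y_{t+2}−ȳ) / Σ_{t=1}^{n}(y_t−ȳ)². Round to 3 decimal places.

0.288

Mean ȳ = (-1 − 3 − 6 − 10 − 13 − 16 − 18 − 22)/8 = -11.1250
Deviations from mean: 10.1250, 8.1250, 5.1250, 1.1250, -1.8750, -4.8750, -6.8750, -10.8750
Σ(y_t−ȳ)(y_{t+2}−ȳ) = (51.8906) + (9.1406) + (-9.6094) + (-5.4844) + (12.8906) + (53.0156) = 111.8438
Denominator Σ(y_t−ȳ)² = 388.8750
r_2 = 111.8438 / 388.8750 = 0.288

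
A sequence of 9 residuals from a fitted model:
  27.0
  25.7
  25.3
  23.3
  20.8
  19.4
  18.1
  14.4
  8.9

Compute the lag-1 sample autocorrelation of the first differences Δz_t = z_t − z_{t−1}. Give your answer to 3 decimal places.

0.326

First differences Δz: -1.3, -0.4, -2.0, -2.5, -1.4, -1.3, -3.7, -5.5
Mean of differences = -2.2625
Numerator Σ(Δz_t−Δz̄)(Δz_{t+1}−Δz̄) = 6.1148
Denominator Σ(Δz_t−Δz̄)² = 18.7388
r_1(Δz) = 6.1148 / 18.7388 = 0.326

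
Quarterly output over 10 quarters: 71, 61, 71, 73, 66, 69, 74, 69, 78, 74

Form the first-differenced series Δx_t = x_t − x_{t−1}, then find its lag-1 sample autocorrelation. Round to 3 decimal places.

First differences Δx: -10, 10, 2, -7, 3, 5, -5, 9, -4
Mean of differences = 0.3333
Numerator Σ(Δx_t−Δx̄)(Δx_{t+1}−Δx̄) = -211.7778
Denominator Σ(Δx_t−Δx̄)² = 408.0000
r_1(Δx) = -211.7778 / 408.0000 = -0.519

-0.519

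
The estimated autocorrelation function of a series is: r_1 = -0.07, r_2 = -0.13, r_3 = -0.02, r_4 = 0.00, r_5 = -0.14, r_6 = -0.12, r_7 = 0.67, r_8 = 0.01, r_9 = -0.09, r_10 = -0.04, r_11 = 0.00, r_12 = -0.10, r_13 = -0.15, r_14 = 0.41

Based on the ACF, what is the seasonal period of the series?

The largest autocorrelation is r_7 = 0.67, with a weaker echo at lag 14 (0.41); the remaining lags stay at or below 0.01.
The dominant spike at lag 7 indicates a seasonal period of 7.

7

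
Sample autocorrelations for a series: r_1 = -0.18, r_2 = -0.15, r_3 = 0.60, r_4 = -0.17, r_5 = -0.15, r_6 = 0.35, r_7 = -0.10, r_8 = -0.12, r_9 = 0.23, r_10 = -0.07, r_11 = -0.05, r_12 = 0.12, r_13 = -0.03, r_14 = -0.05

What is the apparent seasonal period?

The largest autocorrelation is r_3 = 0.60, with weaker echoes at lags 6 (0.35) and 9 (0.23); the remaining lags stay at or below 0.12.
The dominant spike at lag 3 indicates a seasonal period of 3.

3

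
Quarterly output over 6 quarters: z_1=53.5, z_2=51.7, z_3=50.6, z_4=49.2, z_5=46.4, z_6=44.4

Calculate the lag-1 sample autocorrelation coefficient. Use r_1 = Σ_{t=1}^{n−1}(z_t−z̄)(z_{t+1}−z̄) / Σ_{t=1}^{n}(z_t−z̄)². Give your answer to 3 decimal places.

0.479

Mean z̄ = (53.5 + 51.7 + 50.6 + 49.2 + 46.4 + 44.4)/6 = 49.3000
Σ(z_t−z̄)(z_{t+1}−z̄) = (10.0800) + (3.1200) + (-0.1300) + (0.2900) + (14.2100) = 27.5700
Denominator Σ(z_t−z̄)² = 57.5200
r_1 = 27.5700 / 57.5200 = 0.479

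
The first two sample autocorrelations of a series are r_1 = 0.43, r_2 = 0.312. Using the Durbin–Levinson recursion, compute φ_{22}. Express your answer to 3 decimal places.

0.156

φ_{22} = (r_2 − r_1²) / (1 − r_1²)
r_1² = (0.43)² = 0.1849
Numerator = 0.312 − 0.1849 = 0.1271; denominator = 1 − 0.1849 = 0.8151
φ_{22} = 0.1271 / 0.8151 = 0.156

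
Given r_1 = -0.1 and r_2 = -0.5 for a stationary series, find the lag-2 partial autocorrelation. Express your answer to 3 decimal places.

-0.515

φ_{22} = (r_2 − r_1²) / (1 − r_1²)
r_1² = (-0.1)² = 0.01
Numerator = -0.5 − 0.0100 = -0.5100; denominator = 1 − 0.0100 = 0.9900
φ_{22} = -0.5100 / 0.9900 = -0.515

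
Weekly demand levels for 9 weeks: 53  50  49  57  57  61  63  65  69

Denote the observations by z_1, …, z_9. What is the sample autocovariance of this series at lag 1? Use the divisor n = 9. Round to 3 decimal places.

27.427

Mean z̄ = (53 + 50 + 49 + 57 + 57 + 61 + 63 + 65 + 69)/9 = 58.2222
Σ_{t=1}^{8}(z_t−z̄)(z_{t+1}−z̄) = 246.8395
γ_1 = 246.8395 / 9 = 27.427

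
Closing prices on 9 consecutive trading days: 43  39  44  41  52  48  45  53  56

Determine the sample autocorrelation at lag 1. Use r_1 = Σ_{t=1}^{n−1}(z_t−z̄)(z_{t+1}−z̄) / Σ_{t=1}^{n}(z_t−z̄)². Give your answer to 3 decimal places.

0.322

Mean z̄ = (43 + 39 + 44 + 41 + 52 + 48 + 45 + 53 + 56)/9 = 46.7778
Numerator Σ_{t=1}^{8}(z_t−z̄)(z_{t+1}−z̄) = 87.3951
Denominator Σ(z_t−z̄)² = 271.5556
r_1 = 87.3951 / 271.5556 = 0.322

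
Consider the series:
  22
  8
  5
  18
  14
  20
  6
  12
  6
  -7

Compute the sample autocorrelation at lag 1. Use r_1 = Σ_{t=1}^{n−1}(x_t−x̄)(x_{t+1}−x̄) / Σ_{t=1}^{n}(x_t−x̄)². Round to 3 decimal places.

0.039

Mean x̄ = (22 + 8 + 5 + 18 + 14 + 20 + 6 + 12 + 6 − 7)/10 = 10.4000
Numerator Σ_{t=1}^{9}(x_t−x̄)(x_{t+1}−x̄) = 26.2400
Denominator Σ(x_t−x̄)² = 676.4000
r_1 = 26.2400 / 676.4000 = 0.039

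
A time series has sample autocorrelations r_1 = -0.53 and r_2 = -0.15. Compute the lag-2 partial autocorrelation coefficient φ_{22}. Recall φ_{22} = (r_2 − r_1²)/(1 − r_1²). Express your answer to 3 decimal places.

-0.599

φ_{22} = (r_2 − r_1²) / (1 − r_1²)
r_1² = (-0.53)² = 0.2809
Numerator = -0.15 − 0.2809 = -0.4309; denominator = 1 − 0.2809 = 0.7191
φ_{22} = -0.4309 / 0.7191 = -0.599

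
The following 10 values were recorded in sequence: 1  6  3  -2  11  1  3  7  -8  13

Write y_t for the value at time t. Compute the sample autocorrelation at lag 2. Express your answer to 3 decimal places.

Mean ȳ = (1 + 6 + 3 − 2 + 11 + 1 + 3 + 7 − 8 + 13)/10 = 3.5000
Numerator Σ_{t=1}^{8}(y_t−ȳ)(y_{t+2}−ȳ) = 24.0000
Denominator Σ(y_t−ȳ)² = 340.5000
r_2 = 24.0000 / 340.5000 = 0.070

0.070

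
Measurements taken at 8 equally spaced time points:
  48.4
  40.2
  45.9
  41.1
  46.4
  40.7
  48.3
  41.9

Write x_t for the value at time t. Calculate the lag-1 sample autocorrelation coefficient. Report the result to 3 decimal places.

-0.791

Mean x̄ = (48.4 + 40.2 + 45.9 + 41.1 + 46.4 + 40.7 + 48.3 + 41.9)/8 = 44.1125
Deviations from mean: 4.2875, -3.9125, 1.7875, -3.0125, 2.2875, -3.4125, 4.1875, -2.2125
Σ(x_t−x̄)(x_{t+1}−x̄) = (-16.7748) + (-6.9936) + (-5.3848) + (-6.8911) + (-7.8061) + (-14.2898) + (-9.2648) = -67.4052
Denominator Σ(x_t−x̄)² = 85.2688
r_1 = -67.4052 / 85.2688 = -0.791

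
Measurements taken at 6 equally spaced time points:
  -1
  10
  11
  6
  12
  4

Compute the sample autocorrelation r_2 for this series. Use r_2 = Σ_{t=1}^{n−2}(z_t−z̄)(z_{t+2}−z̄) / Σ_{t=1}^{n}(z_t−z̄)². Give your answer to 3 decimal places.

-0.097

Mean z̄ = (-1 + 10 + 11 + 6 + 12 + 4)/6 = 7.0000
Deviations from mean: -8.0000, 3.0000, 4.0000, -1.0000, 5.0000, -3.0000
Σ(z_t−z̄)(z_{t+2}−z̄) = (-32.0000) + (-3.0000) + (20.0000) + (3.0000) = -12.0000
Denominator Σ(z_t−z̄)² = 124.0000
r_2 = -12.0000 / 124.0000 = -0.097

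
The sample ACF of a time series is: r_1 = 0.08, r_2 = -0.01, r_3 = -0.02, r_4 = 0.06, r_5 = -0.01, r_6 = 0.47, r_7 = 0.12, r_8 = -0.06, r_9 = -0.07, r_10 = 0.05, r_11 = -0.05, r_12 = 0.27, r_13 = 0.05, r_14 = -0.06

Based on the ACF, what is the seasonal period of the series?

6

The largest autocorrelation is r_6 = 0.47, with a weaker echo at lag 12 (0.27); the remaining lags stay at or below 0.12.
The dominant spike at lag 6 indicates a seasonal period of 6.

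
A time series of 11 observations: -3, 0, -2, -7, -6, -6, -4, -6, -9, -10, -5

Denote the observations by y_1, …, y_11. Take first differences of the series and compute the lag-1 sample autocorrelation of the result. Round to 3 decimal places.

First differences Δy: 3, -2, -5, 1, 0, 2, -2, -3, -1, 5
Mean of differences = -0.2000
Numerator Σ(Δy_t−Δȳ)(Δy_{t+1}−Δȳ) = -3.0400
Denominator Σ(Δy_t−Δȳ)² = 81.6000
r_1(Δy) = -3.0400 / 81.6000 = -0.037

-0.037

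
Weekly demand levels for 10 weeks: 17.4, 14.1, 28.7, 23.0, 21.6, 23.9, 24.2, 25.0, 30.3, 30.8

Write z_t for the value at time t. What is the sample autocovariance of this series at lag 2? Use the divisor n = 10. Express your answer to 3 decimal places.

Mean z̄ = (17.4 + 14.1 + 28.7 + 23.0 + 21.6 + 23.9 + 24.2 + 25.0 + 30.3 + 30.8)/10 = 23.9000
Σ_{t=1}^{8}(z_t−z̄)(z_{t+2}−z̄) = -24.6000
γ_2 = -24.6000 / 10 = -2.460

-2.460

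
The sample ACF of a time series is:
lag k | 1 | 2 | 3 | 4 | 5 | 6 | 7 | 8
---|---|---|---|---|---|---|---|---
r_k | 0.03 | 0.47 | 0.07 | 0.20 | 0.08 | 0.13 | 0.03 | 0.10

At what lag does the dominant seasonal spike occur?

2

The largest autocorrelation is r_2 = 0.47, with a weaker echo at lag 4 (0.20); the remaining lags stay at or below 0.13.
The dominant spike at lag 2 indicates a seasonal period of 2.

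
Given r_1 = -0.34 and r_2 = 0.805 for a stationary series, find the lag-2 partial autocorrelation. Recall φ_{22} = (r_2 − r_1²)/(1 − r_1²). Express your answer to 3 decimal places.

φ_{22} = (r_2 − r_1²) / (1 − r_1²)
r_1² = (-0.34)² = 0.1156
Numerator = 0.805 − 0.1156 = 0.6894; denominator = 1 − 0.1156 = 0.8844
φ_{22} = 0.6894 / 0.8844 = 0.780

0.780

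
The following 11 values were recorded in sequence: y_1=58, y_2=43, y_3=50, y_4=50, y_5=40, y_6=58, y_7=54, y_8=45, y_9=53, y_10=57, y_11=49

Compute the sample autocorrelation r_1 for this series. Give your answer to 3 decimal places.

Mean ȳ = (58 + 43 + 50 + 50 + 40 + 58 + 54 + 45 + 53 + 57 + 49)/11 = 50.6364
Numerator Σ_{t=1}^{10}(y_t−ȳ)(y_{t+1}−ȳ) = -125.4050
Denominator Σ(y_t−ȳ)² = 372.5455
r_1 = -125.4050 / 372.5455 = -0.337

-0.337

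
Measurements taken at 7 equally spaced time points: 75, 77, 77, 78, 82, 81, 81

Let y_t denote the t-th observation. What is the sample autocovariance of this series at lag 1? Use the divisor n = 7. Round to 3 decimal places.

2.988

Mean ȳ = (75 + 77 + 77 + 78 + 82 + 81 + 81)/7 = 78.7143
Deviations: -3.7143, -1.7143, -1.7143, -0.7143, 3.2857, 2.2857, 2.2857
Σ_{t=1}^{6}(y_t−ȳ)(y_{t+1}−ȳ) = 20.9184
γ_1 = 20.9184 / 7 = 2.988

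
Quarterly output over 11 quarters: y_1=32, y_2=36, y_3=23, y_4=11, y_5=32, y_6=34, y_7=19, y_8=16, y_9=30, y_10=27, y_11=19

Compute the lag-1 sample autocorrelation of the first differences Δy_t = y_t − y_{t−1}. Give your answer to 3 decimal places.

-0.130

First differences Δy: 4, -13, -12, 21, 2, -15, -3, 14, -3, -8
Mean of differences = -1.3000
Numerator Σ(Δy_t−Δȳ)(Δy_{t+1}−Δȳ) = -164.3900
Denominator Σ(Δy_t−Δȳ)² = 1260.1000
r_1(Δy) = -164.3900 / 1260.1000 = -0.130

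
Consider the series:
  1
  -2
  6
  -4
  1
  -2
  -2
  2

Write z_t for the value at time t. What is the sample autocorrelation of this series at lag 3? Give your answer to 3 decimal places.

Mean z̄ = (1 − 2 + 6 − 4 + 1 − 2 − 2 + 2)/8 = 0.0000
Deviations from mean: 1.0000, -2.0000, 6.0000, -4.0000, 1.0000, -2.0000, -2.0000, 2.0000
Numerator Σ_{t=1}^{5}(z_t−z̄)(z_{t+3}−z̄) = -8.0000
Denominator Σ(z_t−z̄)² = 70.0000
r_3 = -8.0000 / 70.0000 = -0.114

-0.114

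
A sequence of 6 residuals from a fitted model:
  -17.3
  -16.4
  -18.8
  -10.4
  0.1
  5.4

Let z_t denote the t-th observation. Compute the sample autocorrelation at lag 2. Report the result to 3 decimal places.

-0.048

Mean z̄ = (-17.3 − 16.4 − 18.8 − 10.4 + 0.1 + 5.4)/6 = -9.5667
Deviations from mean: -7.7333, -6.8333, -9.2333, -0.8333, 9.6667, 14.9667
Σ(z_t−z̄)(z_{t+2}−z̄) = (71.4044) + (5.6944) + (-89.2556) + (-12.4722) = -24.6289
Denominator Σ(z_t−z̄)² = 509.8933
r_2 = -24.6289 / 509.8933 = -0.048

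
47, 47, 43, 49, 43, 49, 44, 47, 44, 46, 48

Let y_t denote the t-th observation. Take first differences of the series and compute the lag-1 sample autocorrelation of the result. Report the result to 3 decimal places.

First differences Δy: 0, -4, 6, -6, 6, -5, 3, -3, 2, 2
Mean of differences = 0.1000
Numerator Σ(Δy_t−Δȳ)(Δy_{t+1}−Δȳ) = -151.9100
Denominator Σ(Δy_t−Δȳ)² = 174.9000
r_1(Δy) = -151.9100 / 174.9000 = -0.869

-0.869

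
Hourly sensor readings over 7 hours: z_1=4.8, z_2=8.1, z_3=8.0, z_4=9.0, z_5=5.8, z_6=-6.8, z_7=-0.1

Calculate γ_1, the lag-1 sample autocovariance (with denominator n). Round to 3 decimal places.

10.434

Mean z̄ = (4.8 + 8.1 + 8.0 + 9.0 + 5.8 − 6.8 − 0.1)/7 = 4.1143
Deviations: 0.6857, 3.9857, 3.8857, 4.8857, 1.6857, -10.9143, -4.2143
Σ_{t=1}^{6}(z_t−z̄)(z_{t+1}−z̄) = 73.0384
γ_1 = 73.0384 / 7 = 10.434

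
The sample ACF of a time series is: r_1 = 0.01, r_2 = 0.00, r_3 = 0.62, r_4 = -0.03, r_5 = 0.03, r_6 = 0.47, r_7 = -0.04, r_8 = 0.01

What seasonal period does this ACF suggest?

The largest autocorrelation is r_3 = 0.62, with a weaker echo at lag 6 (0.47); the remaining lags stay at or below 0.03.
The dominant spike at lag 3 indicates a seasonal period of 3.

3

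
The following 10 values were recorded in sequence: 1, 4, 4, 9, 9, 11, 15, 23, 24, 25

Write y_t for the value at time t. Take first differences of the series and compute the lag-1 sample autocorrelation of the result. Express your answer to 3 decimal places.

First differences Δy: 3, 0, 5, 0, 2, 4, 8, 1, 1
Mean of differences = 2.6667
Numerator Σ(Δy_t−Δȳ)(Δy_{t+1}−Δȳ) = -11.4444
Denominator Σ(Δy_t−Δȳ)² = 56.0000
r_1(Δy) = -11.4444 / 56.0000 = -0.204

-0.204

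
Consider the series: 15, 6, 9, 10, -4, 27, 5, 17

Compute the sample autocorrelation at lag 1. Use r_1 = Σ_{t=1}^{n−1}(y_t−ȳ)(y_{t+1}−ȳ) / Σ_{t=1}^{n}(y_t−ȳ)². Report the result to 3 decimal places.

-0.619

Mean ȳ = (15 + 6 + 9 + 10 − 4 + 27 + 5 + 17)/8 = 10.6250
Deviations from mean: 4.3750, -4.6250, -1.6250, -0.6250, -14.6250, 16.3750, -5.6250, 6.3750
Σ(y_t−ȳ)(y_{t+1}−ȳ) = (-20.2344) + (7.5156) + (1.0156) + (9.1406) + (-239.4844) + (-92.1094) + (-35.8594) = -370.0156
Denominator Σ(y_t−ȳ)² = 597.8750
r_1 = -370.0156 / 597.8750 = -0.619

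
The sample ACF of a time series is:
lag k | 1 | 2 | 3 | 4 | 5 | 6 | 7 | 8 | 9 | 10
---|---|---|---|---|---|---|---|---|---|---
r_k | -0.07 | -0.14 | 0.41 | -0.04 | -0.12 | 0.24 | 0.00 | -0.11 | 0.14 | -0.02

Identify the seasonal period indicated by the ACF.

3

The largest autocorrelation is r_3 = 0.41, with a weaker echo at lag 6 (0.24); the remaining lags stay at or below 0.14.
The dominant spike at lag 3 indicates a seasonal period of 3.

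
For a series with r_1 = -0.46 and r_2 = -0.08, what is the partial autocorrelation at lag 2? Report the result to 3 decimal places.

φ_{22} = (r_2 − r_1²) / (1 − r_1²)
r_1² = (-0.46)² = 0.2116
Numerator = -0.08 − 0.2116 = -0.2916; denominator = 1 − 0.2116 = 0.7884
φ_{22} = -0.2916 / 0.7884 = -0.370

-0.370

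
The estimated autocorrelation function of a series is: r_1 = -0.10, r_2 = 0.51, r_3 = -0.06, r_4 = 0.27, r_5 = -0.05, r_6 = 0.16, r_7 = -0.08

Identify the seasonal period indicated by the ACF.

The largest autocorrelation is r_2 = 0.51, with weaker echoes at lags 4 (0.27) and 6 (0.16); the remaining lags stay at or below -0.05.
The dominant spike at lag 2 indicates a seasonal period of 2.

2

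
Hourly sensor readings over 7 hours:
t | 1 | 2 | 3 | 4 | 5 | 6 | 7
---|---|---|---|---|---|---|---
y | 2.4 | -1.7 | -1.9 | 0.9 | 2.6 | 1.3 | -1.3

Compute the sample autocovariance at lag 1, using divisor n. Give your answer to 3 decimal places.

0.138

Mean ȳ = (2.4 − 1.7 − 1.9 + 0.9 + 2.6 + 1.3 − 1.3)/7 = 0.3286
Σ_{t=1}^{6}(y_t−ȳ)(y_{t+1}−ȳ) = 0.9678
γ_1 = 0.9678 / 7 = 0.138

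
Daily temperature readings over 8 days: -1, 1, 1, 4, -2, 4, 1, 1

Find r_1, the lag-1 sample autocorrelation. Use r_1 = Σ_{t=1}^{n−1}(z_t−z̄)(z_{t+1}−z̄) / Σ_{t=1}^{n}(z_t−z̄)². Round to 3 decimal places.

-0.596

Mean z̄ = (-1 + 1 + 1 + 4 − 2 + 4 + 1 + 1)/8 = 1.1250
Numerator Σ_{t=1}^{7}(z_t−z̄)(z_{t+1}−z̄) = -18.3906
Denominator Σ(z_t−z̄)² = 30.8750
r_1 = -18.3906 / 30.8750 = -0.596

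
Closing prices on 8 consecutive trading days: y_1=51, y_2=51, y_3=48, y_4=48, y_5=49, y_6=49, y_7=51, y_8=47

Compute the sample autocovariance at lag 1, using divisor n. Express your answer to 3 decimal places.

-0.195

Mean ȳ = (51 + 51 + 48 + 48 + 49 + 49 + 51 + 47)/8 = 49.2500
Σ_{t=1}^{7}(y_t−ȳ)(y_{t+1}−ȳ) = -1.5625
γ_1 = -1.5625 / 8 = -0.195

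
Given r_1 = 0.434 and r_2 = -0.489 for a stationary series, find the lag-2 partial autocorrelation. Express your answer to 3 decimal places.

φ_{22} = (r_2 − r_1²) / (1 − r_1²)
r_1² = (0.434)² = 0.188356
Numerator = -0.489 − 0.1884 = -0.6774; denominator = 1 − 0.1884 = 0.8116
φ_{22} = -0.6774 / 0.8116 = -0.835

-0.835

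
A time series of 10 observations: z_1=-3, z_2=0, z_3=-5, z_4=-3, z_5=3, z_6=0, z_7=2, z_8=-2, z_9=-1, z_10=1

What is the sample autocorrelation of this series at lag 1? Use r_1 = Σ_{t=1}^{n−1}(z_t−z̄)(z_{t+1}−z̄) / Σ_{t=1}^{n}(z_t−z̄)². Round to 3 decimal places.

-0.044

Mean z̄ = (-3 + 0 − 5 − 3 + 3 + 0 + 2 − 2 − 1 + 1)/10 = -0.8000
Numerator Σ_{t=1}^{9}(z_t−z̄)(z_{t+1}−z̄) = -2.4400
Denominator Σ(z_t−z̄)² = 55.6000
r_1 = -2.4400 / 55.6000 = -0.044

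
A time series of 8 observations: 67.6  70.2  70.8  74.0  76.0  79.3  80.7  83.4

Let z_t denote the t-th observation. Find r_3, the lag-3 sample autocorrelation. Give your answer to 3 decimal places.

-0.059

Mean z̄ = (67.6 + 70.2 + 70.8 + 74.0 + 76.0 + 79.3 + 80.7 + 83.4)/8 = 75.2500
Deviations from mean: -7.6500, -5.0500, -4.4500, -1.2500, 0.7500, 4.0500, 5.4500, 8.1500
Numerator Σ_{t=1}^{5}(z_t−z̄)(z_{t+3}−z̄) = -12.9475
Denominator Σ(z_t−z̄)² = 218.4800
r_3 = -12.9475 / 218.4800 = -0.059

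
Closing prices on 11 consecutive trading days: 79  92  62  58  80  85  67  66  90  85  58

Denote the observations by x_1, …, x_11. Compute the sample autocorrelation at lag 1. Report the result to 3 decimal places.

Mean x̄ = (79 + 92 + 62 + 58 + 80 + 85 + 67 + 66 + 90 + 85 + 58)/11 = 74.7273
Numerator Σ_{t=1}^{10}(x_t−x̄)(x_{t+1}−x̄) = -127.3471
Denominator Σ(x_t−x̄)² = 1646.1818
r_1 = -127.3471 / 1646.1818 = -0.077

-0.077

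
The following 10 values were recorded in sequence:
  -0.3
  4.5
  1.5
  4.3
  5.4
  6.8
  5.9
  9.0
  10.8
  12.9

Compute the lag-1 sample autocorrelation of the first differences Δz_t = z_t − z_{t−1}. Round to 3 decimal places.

-0.581

First differences Δz: 4.8, -3.0, 2.8, 1.1, 1.4, -0.9, 3.1, 1.8, 2.1
Mean of differences = 1.4667
Numerator Σ(Δz_t−Δz̄)(Δz_{t+1}−Δz̄) = -24.2611
Denominator Σ(Δz_t−Δz̄)² = 41.7600
r_1(Δz) = -24.2611 / 41.7600 = -0.581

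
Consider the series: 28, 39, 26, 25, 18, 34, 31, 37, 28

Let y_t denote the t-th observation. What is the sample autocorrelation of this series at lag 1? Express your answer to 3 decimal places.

-0.074

Mean ȳ = (28 + 39 + 26 + 25 + 18 + 34 + 31 + 37 + 28)/9 = 29.5556
Numerator Σ_{t=1}^{8}(y_t−ȳ)(y_{t+1}−ȳ) = -25.1975
Denominator Σ(y_t−ȳ)² = 338.2222
r_1 = -25.1975 / 338.2222 = -0.074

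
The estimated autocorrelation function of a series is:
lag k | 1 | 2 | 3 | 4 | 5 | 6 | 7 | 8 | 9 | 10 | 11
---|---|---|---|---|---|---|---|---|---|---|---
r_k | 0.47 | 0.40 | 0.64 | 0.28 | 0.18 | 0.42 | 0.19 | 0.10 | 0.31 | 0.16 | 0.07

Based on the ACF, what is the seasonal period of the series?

3

The largest autocorrelation is r_3 = 0.64; the remaining lags stay at or below 0.47. The elevated value at lag 1 (0.47), dropping to 0.40 at lag 2, reflects decaying short-term dependence rather than seasonality.
The dominant spike at lag 3 indicates a seasonal period of 3.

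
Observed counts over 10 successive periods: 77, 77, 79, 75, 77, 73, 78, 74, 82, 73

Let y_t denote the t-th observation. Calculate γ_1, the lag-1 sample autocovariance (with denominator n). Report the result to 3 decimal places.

-4.675

Mean ȳ = (77 + 77 + 79 + 75 + 77 + 73 + 78 + 74 + 82 + 73)/10 = 76.5000
Σ_{t=1}^{9}(y_t−ȳ)(y_{t+1}−ȳ) = -46.7500
γ_1 = -46.7500 / 10 = -4.675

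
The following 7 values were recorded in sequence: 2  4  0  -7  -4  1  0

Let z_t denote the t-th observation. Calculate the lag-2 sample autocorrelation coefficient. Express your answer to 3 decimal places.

Mean z̄ = (2 + 4 + 0 − 7 − 4 + 1 + 0)/7 = -0.5714
Deviations from mean: 2.5714, 4.5714, 0.5714, -6.4286, -3.4286, 1.5714, 0.5714
Numerator Σ_{t=1}^{5}(z_t−z̄)(z_{t+2}−z̄) = -41.9388
Denominator Σ(z_t−z̄)² = 83.7143
r_2 = -41.9388 / 83.7143 = -0.501

-0.501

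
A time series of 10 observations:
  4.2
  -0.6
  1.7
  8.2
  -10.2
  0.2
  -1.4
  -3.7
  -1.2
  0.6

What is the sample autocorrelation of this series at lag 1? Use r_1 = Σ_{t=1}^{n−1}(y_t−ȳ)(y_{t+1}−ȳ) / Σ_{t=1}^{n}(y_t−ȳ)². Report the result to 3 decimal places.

Mean ȳ = (4.2 − 0.6 + 1.7 + 8.2 − 10.2 + 0.2 − 1.4 − 3.7 − 1.2 + 0.6)/10 = -0.2200
Numerator Σ_{t=1}^{9}(y_t−ȳ)(y_{t+1}−ȳ) = -68.2484
Denominator Σ(y_t−ȳ)² = 209.1760
r_1 = -68.2484 / 209.1760 = -0.326

-0.326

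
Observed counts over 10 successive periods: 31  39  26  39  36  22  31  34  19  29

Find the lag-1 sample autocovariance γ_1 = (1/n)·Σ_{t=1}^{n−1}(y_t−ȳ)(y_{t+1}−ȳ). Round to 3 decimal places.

-9.796

Mean ȳ = (31 + 39 + 26 + 39 + 36 + 22 + 31 + 34 + 19 + 29)/10 = 30.6000
Σ_{t=1}^{9}(y_t−ȳ)(y_{t+1}−ȳ) = -97.9600
γ_1 = -97.9600 / 10 = -9.796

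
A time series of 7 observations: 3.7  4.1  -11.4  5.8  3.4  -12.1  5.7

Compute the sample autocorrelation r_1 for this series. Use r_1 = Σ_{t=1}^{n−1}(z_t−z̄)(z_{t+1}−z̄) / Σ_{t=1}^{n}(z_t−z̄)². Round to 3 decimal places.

-0.492

Mean z̄ = (3.7 + 4.1 − 11.4 + 5.8 + 3.4 − 12.1 + 5.7)/7 = -0.1143
Deviations from mean: 3.8143, 4.2143, -11.2857, 5.9143, 3.5143, -11.9857, 5.8143
Σ(z_t−z̄)(z_{t+1}−z̄) = (16.0745) + (-47.5612) + (-66.7469) + (20.7845) + (-42.1212) + (-69.6884) = -189.2588
Denominator Σ(z_t−z̄)² = 384.4686
r_1 = -189.2588 / 384.4686 = -0.492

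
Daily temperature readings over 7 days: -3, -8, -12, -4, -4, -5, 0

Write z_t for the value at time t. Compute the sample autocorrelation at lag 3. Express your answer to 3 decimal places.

Mean z̄ = (-3 − 8 − 12 − 4 − 4 − 5 + 0)/7 = -5.1429
Deviations from mean: 2.1429, -2.8571, -6.8571, 1.1429, 1.1429, 0.1429, 5.1429
Σ(z_t−z̄)(z_{t+3}−z̄) = (2.4490) + (-3.2653) + (-0.9796) + (5.8776) = 4.0816
Denominator Σ(z_t−z̄)² = 88.8571
r_3 = 4.0816 / 88.8571 = 0.046

0.046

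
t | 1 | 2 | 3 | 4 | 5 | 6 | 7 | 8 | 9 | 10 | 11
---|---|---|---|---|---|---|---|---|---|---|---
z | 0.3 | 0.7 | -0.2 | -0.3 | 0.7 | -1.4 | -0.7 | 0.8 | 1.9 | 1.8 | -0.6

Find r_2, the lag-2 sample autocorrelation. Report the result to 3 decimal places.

Mean z̄ = (0.3 + 0.7 − 0.2 − 0.3 + 0.7 − 1.4 − 0.7 + 0.8 + 1.9 + 1.8 − 0.6)/11 = 0.2727
Numerator Σ_{t=1}^{9}(z_t−z̄)(z_{t+2}−z̄) = -2.9969
Denominator Σ(z_t−z̄)² = 10.6818
r_2 = -2.9969 / 10.6818 = -0.281

-0.281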